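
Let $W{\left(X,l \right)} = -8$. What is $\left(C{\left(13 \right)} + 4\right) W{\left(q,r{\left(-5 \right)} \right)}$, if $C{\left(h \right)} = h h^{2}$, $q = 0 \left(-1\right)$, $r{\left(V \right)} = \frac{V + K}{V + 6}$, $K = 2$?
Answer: $-17608$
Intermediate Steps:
$r{\left(V \right)} = \frac{2 + V}{6 + V}$ ($r{\left(V \right)} = \frac{V + 2}{V + 6} = \frac{2 + V}{6 + V}$)
$q = 0$
$C{\left(h \right)} = h^{3}$
$\left(C{\left(13 \right)} + 4\right) W{\left(q,r{\left(-5 \right)} \right)} = \left(13^{3} + 4\right) \left(-8\right) = \left(2197 + 4\right) \left(-8\right) = 2201 \left(-8\right) = -17608$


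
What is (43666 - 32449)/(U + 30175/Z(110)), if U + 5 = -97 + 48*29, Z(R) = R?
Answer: 246774/34415 ≈ 7.1705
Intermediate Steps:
U = 1290 (U = -5 + (-97 + 48*29) = -5 + (-97 + 1392) = -5 + 1295 = 1290)
(43666 - 32449)/(U + 30175/Z(110)) = (43666 - 32449)/(1290 + 30175/110) = 11217/(1290 + 30175*(1/110)) = 11217/(1290 + 6035/22) = 11217/(34415/22) = 11217*(22/34415) = 246774/34415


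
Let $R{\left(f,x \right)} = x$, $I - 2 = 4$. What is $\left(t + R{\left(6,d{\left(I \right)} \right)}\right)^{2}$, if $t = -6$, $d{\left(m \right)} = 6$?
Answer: $0$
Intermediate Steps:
$I = 6$ ($I = 2 + 4 = 6$)
$\left(t + R{\left(6,d{\left(I \right)} \right)}\right)^{2} = \left(-6 + 6\right)^{2} = 0^{2} = 0$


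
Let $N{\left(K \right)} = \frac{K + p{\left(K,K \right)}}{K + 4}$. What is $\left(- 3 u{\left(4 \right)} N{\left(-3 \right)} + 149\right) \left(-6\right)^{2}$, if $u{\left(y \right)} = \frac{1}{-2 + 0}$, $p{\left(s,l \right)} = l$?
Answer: $5040$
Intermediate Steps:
$u{\left(y \right)} = - \frac{1}{2}$ ($u{\left(y \right)} = \frac{1}{-2} = - \frac{1}{2}$)
$N{\left(K \right)} = \frac{2 K}{4 + K}$ ($N{\left(K \right)} = \frac{K + K}{K + 4} = \frac{2 K}{4 + K}$)
$\left(- 3 u{\left(4 \right)} N{\left(-3 \right)} + 149\right) \left(-6\right)^{2} = \left(\left(-3\right) \left(- \frac{1}{2}\right) 2 \left(-3\right) \frac{1}{4 - 3} + 149\right) \left(-6\right)^{2} = \left(\frac{3 \cdot 2 \left(-3\right) 1^{-1}}{2} + 149\right) 36 = \left(\frac{3 \cdot 2 \left(-3\right) 1}{2} + 149\right) 36 = \left(\frac{3}{2} \left(-6\right) + 149\right) 36 = \left(-9 + 149\right) 36 = 140 \cdot 36 = 5040$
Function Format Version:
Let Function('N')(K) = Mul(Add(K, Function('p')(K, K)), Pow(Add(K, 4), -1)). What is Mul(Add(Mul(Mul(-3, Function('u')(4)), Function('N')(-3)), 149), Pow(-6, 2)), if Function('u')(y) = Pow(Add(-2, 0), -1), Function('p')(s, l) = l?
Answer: 5040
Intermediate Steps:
Function('u')(y) = Rational(-1, 2) (Function('u')(y) = Pow(-2, -1) = Rational(-1, 2))
Function('N')(K) = Mul(2, K, Pow(Add(4, K), -1)) (Function('N')(K) = Mul(Add(K, K), Pow(Add(K, 4), -1)) = Mul(Mul(2, K), Pow(Add(4, K), -1)) = Mul(2, K, Pow(Add(4, K), -1)))
Mul(Add(Mul(Mul(-3, Function('u')(4)), Function('N')(-3)), 149), Pow(-6, 2)) = Mul(Add(Mul(Mul(-3, Rational(-1, 2)), Mul(2, -3, Pow(Add(4, -3), -1))), 149), Pow(-6, 2)) = Mul(Add(Mul(Rational(3, 2), Mul(2, -3, Pow(1, -1))), 149), 36) = Mul(Add(Mul(Rational(3, 2), Mul(2, -3, 1)), 149), 36) = Mul(Add(Mul(Rational(3, 2), -6), 149), 36) = Mul(Add(-9, 149), 36) = Mul(140, 36) = 5040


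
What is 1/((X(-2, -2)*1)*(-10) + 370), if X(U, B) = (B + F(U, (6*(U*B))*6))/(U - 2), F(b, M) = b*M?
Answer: -1/355 ≈ -0.0028169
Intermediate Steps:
F(b, M) = M*b
X(U, B) = (B + 36*B*U²)/(-2 + U) (X(U, B) = (B + ((6*(U*B))*6)*U)/(U - 2) = (B + ((6*(B*U))*6)*U)/(-2 + U) = (B + ((6*B*U)*6)*U)/(-2 + U) = (B + (36*B*U)*U)/(-2 + U) = (B + 36*B*U²)/(-2 + U))
1/((X(-2, -2)*1)*(-10) + 370) = 1/((-2*(1 + 36*(-2)²)/(-2 - 2)*1)*(-10) + 370) = 1/((-2*(1 + 36*4)/(-4)*1)*(-10) + 370) = 1/((-2*(-¼)*(1 + 144)*1)*(-10) + 370) = 1/((-2*(-¼)*145*1)*(-10) + 370) = 1/(((145/2)*1)*(-10) + 370) = 1/((145/2)*(-10) + 370) = 1/(-725 + 370) = 1/(-355) = -1/355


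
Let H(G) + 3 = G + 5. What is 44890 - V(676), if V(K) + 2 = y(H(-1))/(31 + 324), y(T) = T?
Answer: 15936659/355 ≈ 44892.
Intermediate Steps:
H(G) = 2 + G (H(G) = -3 + (G + 5) = -3 + (5 + G) = 2 + G)
V(K) = -709/355 (V(K) = -2 + (2 - 1)/(31 + 324) = -2 + 1/355 = -709/355)
44890 - V(676) = 44890 - 1*(-709/355) = 44890 + 709/355 = 15936659/355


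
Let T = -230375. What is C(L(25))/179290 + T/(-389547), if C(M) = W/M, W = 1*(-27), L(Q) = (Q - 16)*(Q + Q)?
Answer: 2065195518859/3492094081500 ≈ 0.59139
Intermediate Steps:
L(Q) = 2*Q*(-16 + Q) (L(Q) = (-16 + Q)*(2*Q) = 2*Q*(-16 + Q))
W = -27
C(M) = -27/M
C(L(25))/179290 + T/(-389547) = -27*1/(50*(-16 + 25))/179290 - 230375/(-389547) = -27/(2*25*9)*(1/179290) - 230375*(-1/389547) = -27/450*(1/179290) + 230375/389547 = -27*1/450*(1/179290) + 230375/389547 = -3/50*1/179290 + 230375/389547 = -3/8964500 + 230375/389547 = 2065195518859/3492094081500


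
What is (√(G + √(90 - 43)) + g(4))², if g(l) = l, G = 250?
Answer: (4 + √(250 + √47))² ≈ 401.07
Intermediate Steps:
(√(G + √(90 - 43)) + g(4))² = (√(250 + √(90 - 43)) + 4)² = (√(250 + √47) + 4)² = (4 + √(250 + √47))²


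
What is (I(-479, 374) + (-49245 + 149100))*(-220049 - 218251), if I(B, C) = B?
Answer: -43556500800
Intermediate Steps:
(I(-479, 374) + (-49245 + 149100))*(-220049 - 218251) = (-479 + (-49245 + 149100))*(-220049 - 218251) = (-479 + 99855)*(-438300) = 99376*(-438300) = -43556500800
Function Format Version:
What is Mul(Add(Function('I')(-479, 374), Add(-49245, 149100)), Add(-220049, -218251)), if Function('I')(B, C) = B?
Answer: -43556500800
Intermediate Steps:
Mul(Add(Function('I')(-479, 374), Add(-49245, 149100)), Add(-220049, -218251)) = Mul(Add(-479, Add(-49245, 149100)), Add(-220049, -218251)) = Mul(Add(-479, 99855), -438300) = Mul(99376, -438300) = -43556500800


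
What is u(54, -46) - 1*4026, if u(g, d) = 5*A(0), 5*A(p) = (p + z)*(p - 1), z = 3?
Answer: -4029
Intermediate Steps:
A(p) = (-1 + p)*(3 + p)/5 (A(p) = ((p + 3)*(p - 1))/5 = ((3 + p)*(-1 + p))/5 = ((-1 + p)*(3 + p))/5 = (-1 + p)*(3 + p)/5)
u(g, d) = -3 (u(g, d) = 5*(-3/5 + (1/5)*0**2 + (2/5)*0) = 5*(-3/5 + (1/5)*0 + 0) = 5*(-3/5 + 0 + 0) = 5*(-3/5) = -3)
u(54, -46) - 1*4026 = -3 - 1*4026 = -3 - 4026 = -4029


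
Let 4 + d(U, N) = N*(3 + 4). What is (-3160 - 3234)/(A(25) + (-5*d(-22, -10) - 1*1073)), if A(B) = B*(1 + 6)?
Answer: 3197/264 ≈ 12.110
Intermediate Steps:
d(U, N) = -4 + 7*N (d(U, N) = -4 + N*(3 + 4) = -4 + N*7 = -4 + 7*N)
A(B) = 7*B (A(B) = B*7 = 7*B)
(-3160 - 3234)/(A(25) + (-5*d(-22, -10) - 1*1073)) = (-3160 - 3234)/(7*25 + (-5*(-4 + 7*(-10)) - 1*1073)) = -6394/(175 + (-5*(-4 - 70) - 1073)) = -6394/(175 + (-5*(-74) - 1073)) = -6394/(175 + (370 - 1073)) = -6394/(175 - 703) = -6394/(-528) = -6394*(-1/528) = 3197/264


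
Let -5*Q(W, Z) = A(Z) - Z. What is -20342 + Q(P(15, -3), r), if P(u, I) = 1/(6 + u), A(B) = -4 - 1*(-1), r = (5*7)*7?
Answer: -101462/5 ≈ -20292.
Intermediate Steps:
r = 245 (r = 35*7 = 245)
A(B) = -3 (A(B) = -4 + 1 = -3)
Q(W, Z) = 3/5 + Z/5 (Q(W, Z) = -(-3 - Z)/5 = 3/5 + Z/5)
-20342 + Q(P(15, -3), r) = -20342 + (3/5 + (1/5)*245) = -20342 + (3/5 + 49) = -20342 + 248/5 = -101462/5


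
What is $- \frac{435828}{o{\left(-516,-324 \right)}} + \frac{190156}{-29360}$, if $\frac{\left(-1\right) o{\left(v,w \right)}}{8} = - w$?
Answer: $\frac{64078259}{396360} \approx 161.67$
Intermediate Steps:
$o{\left(v,w \right)} = 8 w$ ($o{\left(v,w \right)} = - 8 \left(- w\right) = 8 w$)
$- \frac{435828}{o{\left(-516,-324 \right)}} + \frac{190156}{-29360} = - \frac{435828}{8 \left(-324\right)} + \frac{190156}{-29360} = - \frac{435828}{-2592} + 190156 \left(- \frac{1}{29360}\right) = \left(-435828\right) \left(- \frac{1}{2592}\right) - \frac{47539}{7340} = \frac{36319}{216} - \frac{47539}{7340} = \frac{64078259}{396360}$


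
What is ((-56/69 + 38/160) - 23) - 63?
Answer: -477889/5520 ≈ -86.574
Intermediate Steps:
((-56/69 + 38/160) - 23) - 63 = ((-56*1/69 + 38*(1/160)) - 23) - 63 = ((-56/69 + 19/80) - 23) - 63 = (-3169/5520 - 23) - 63 = -130129/5520 - 63 = -477889/5520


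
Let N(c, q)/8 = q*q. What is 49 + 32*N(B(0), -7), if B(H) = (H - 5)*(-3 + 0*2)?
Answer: 12593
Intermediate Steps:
B(H) = 15 - 3*H (B(H) = (-5 + H)*(-3 + 0) = (-5 + H)*(-3) = 15 - 3*H)
N(c, q) = 8*q² (N(c, q) = 8*(q*q) = 8*q²)
49 + 32*N(B(0), -7) = 49 + 32*(8*(-7)²) = 49 + 32*(8*49) = 49 + 32*392 = 49 + 12544 = 12593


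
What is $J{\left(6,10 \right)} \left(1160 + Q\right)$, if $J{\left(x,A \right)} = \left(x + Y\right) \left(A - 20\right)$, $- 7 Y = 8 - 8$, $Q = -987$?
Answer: $-10380$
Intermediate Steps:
$Y = 0$ ($Y = - \frac{8 - 8}{7} = \left(- \frac{1}{7}\right) 0 = 0$)
$J{\left(x,A \right)} = x \left(-20 + A\right)$ ($J{\left(x,A \right)} = \left(x + 0\right) \left(A - 20\right) = x \left(-20 + A\right)$)
$J{\left(6,10 \right)} \left(1160 + Q\right) = 6 \left(-20 + 10\right) \left(1160 - 987\right) = 6 \left(-10\right) 173 = \left(-60\right) 173 = -10380$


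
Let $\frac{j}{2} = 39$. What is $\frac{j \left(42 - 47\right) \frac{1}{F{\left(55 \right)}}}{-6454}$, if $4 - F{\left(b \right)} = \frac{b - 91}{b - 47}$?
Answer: $\frac{390}{54859} \approx 0.0071091$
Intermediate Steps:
$j = 78$ ($j = 2 \cdot 39 = 78$)
$F{\left(b \right)} = 4 - \frac{-91 + b}{-47 + b}$ ($F{\left(b \right)} = 4 - \frac{b - 91}{b - 47} = 4 - \frac{-91 + b}{-47 + b}$)
$\frac{j \left(42 - 47\right) \frac{1}{F{\left(55 \right)}}}{-6454} = \frac{78 \left(42 - 47\right) \frac{1}{\frac{1}{-47 + 55} \left(-97 + 3 \cdot 55\right)}}{-6454} = \frac{78 \left(-5\right)}{\frac{1}{8} \left(-97 + 165\right)} \left(- \frac{1}{6454}\right) = - \frac{390}{\frac{1}{8} \cdot 68} \left(- \frac{1}{6454}\right) = - \frac{390}{\frac{17}{2}} \left(- \frac{1}{6454}\right) = \left(-390\right) \frac{2}{17} \left(- \frac{1}{6454}\right) = \left(- \frac{780}{17}\right) \left(- \frac{1}{6454}\right) = \frac{390}{54859}$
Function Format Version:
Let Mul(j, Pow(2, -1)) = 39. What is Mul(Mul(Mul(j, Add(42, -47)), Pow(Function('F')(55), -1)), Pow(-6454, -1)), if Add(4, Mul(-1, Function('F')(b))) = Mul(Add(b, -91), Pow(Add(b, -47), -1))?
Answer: Rational(390, 54859) ≈ 0.0071091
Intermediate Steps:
j = 78 (j = Mul(2, 39) = 78)
Function('F')(b) = Add(4, Mul(-1, Pow(Add(-47, b), -1), Add(-91, b))) (Function('F')(b) = Add(4, Mul(-1, Mul(Add(b, -91), Pow(Add(b, -47), -1)))) = Add(4, Mul(-1, Mul(Add(-91, b), Pow(Add(-47, b), -1)))) = Add(4, Mul(-1, Mul(Pow(Add(-47, b), -1), Add(-91, b)))) = Add(4, Mul(-1, Pow(Add(-47, b), -1), Add(-91, b))))
Mul(Mul(Mul(j, Add(42, -47)), Pow(Function('F')(55), -1)), Pow(-6454, -1)) = Mul(Mul(Mul(78, Add(42, -47)), Pow(Mul(Pow(Add(-47, 55), -1), Add(-97, Mul(3, 55))), -1)), Pow(-6454, -1)) = Mul(Mul(Mul(78, -5), Pow(Mul(Pow(8, -1), Add(-97, 165)), -1)), Rational(-1, 6454)) = Mul(Mul(-390, Pow(Mul(Rational(1, 8), 68), -1)), Rational(-1, 6454)) = Mul(Mul(-390, Pow(Rational(17, 2), -1)), Rational(-1, 6454)) = Mul(Mul(-390, Rational(2, 17)), Rational(-1, 6454)) = Mul(Rational(-780, 17), Rational(-1, 6454)) = Rational(390, 54859)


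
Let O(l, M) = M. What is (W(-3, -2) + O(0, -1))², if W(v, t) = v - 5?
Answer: 81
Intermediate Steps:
W(v, t) = -5 + v
(W(-3, -2) + O(0, -1))² = ((-5 - 3) - 1)² = (-8 - 1)² = (-9)² = 81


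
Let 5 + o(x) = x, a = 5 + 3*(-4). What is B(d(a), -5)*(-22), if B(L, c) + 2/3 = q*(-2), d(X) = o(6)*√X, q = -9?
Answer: -1144/3 ≈ -381.33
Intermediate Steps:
a = -7 (a = 5 - 12 = -7)
o(x) = -5 + x
d(X) = √X (d(X) = (-5 + 6)*√X = 1*√X = √X)
B(L, c) = 52/3 (B(L, c) = -⅔ - 9*(-2) = -⅔ + 18 = 52/3)
B(d(a), -5)*(-22) = (52/3)*(-22) = -1144/3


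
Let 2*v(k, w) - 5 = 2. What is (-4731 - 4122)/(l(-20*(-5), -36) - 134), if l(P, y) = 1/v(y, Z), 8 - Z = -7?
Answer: 1589/24 ≈ 66.208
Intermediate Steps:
Z = 15 (Z = 8 - 1*(-7) = 8 + 7 = 15)
v(k, w) = 7/2 (v(k, w) = 5/2 + (1/2)*2 = 5/2 + 1 = 7/2)
l(P, y) = 2/7 (l(P, y) = 1/(7/2) = 2/7)
(-4731 - 4122)/(l(-20*(-5), -36) - 134) = (-4731 - 4122)/(2/7 - 134) = -8853/(-936/7) = -8853*(-7/936) = 1589/24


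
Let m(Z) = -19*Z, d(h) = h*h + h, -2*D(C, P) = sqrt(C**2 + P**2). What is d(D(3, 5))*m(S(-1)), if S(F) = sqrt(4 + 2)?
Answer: 19*sqrt(51)*(2 - sqrt(34))/2 ≈ -259.91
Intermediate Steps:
D(C, P) = -sqrt(C**2 + P**2)/2
d(h) = h + h**2 (d(h) = h**2 + h = h + h**2)
S(F) = sqrt(6)
d(D(3, 5))*m(S(-1)) = ((-sqrt(3**2 + 5**2)/2)*(1 - sqrt(3**2 + 5**2)/2))*(-19*sqrt(6)) = ((-sqrt(9 + 25)/2)*(1 - sqrt(9 + 25)/2))*(-19*sqrt(6)) = ((-sqrt(34)/2)*(1 - sqrt(34)/2))*(-19*sqrt(6)) = (-sqrt(34)*(1 - sqrt(34)/2)/2)*(-19*sqrt(6)) = 19*sqrt(51)*(1 - sqrt(34)/2)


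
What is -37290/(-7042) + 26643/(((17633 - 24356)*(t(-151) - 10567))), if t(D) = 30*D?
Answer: 7600433002/1435226499 ≈ 5.2956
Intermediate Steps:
-37290/(-7042) + 26643/(((17633 - 24356)*(t(-151) - 10567))) = -37290/(-7042) + 26643/(((17633 - 24356)*(30*(-151) - 10567))) = -37290*(-1/7042) + 26643/((-6723*(-4530 - 10567))) = 18645/3521 + 26643/((-6723*(-15097))) = 18645/3521 + 26643/101497131 = 18645/3521 + 26643*(1/101497131) = 18645/3521 + 107/407619 = 7600433002/1435226499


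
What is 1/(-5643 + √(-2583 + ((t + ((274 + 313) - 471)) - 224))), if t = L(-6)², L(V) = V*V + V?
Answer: -627/3538360 - I*√199/10615080 ≈ -0.0001772 - 1.3289e-6*I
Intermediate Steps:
L(V) = V + V² (L(V) = V² + V = V + V²)
t = 900 (t = (-6*(1 - 6))² = (-6*(-5))² = 30² = 900)
1/(-5643 + √(-2583 + ((t + ((274 + 313) - 471)) - 224))) = 1/(-5643 + √(-2583 + ((900 + ((274 + 313) - 471)) - 224))) = 1/(-5643 + √(-2583 + ((900 + (587 - 471)) - 224))) = 1/(-5643 + √(-2583 + ((900 + 116) - 224))) = 1/(-5643 + √(-2583 + (1016 - 224))) = 1/(-5643 + √(-2583 + 792)) = 1/(-5643 + √(-1791)) = 1/(-5643 + 3*I*√199)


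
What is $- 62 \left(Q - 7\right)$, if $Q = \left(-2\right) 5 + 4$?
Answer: $806$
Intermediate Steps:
$Q = -6$ ($Q = -10 + 4 = -6$)
$- 62 \left(Q - 7\right) = - 62 \left(-6 - 7\right) = \left(-62\right) \left(-13\right) = 806$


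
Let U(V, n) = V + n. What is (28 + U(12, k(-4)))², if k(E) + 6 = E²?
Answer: 2500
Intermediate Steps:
k(E) = -6 + E²
(28 + U(12, k(-4)))² = (28 + (12 + (-6 + (-4)²)))² = (28 + (12 + (-6 + 16)))² = (28 + (12 + 10))² = (28 + 22)² = 50² = 2500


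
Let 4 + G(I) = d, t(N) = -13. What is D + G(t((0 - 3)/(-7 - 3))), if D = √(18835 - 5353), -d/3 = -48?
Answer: 140 + 3*√1498 ≈ 256.11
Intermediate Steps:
d = 144 (d = -3*(-48) = 144)
G(I) = 140 (G(I) = -4 + 144 = 140)
D = 3*√1498 (D = √13482 = 3*√1498 ≈ 116.11)
D + G(t((0 - 3)/(-7 - 3))) = 3*√1498 + 140 = 140 + 3*√1498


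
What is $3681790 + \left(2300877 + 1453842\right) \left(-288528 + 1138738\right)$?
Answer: $3192303322780$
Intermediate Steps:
$3681790 + \left(2300877 + 1453842\right) \left(-288528 + 1138738\right) = 3681790 + 3754719 \cdot 850210 = 3681790 + 3192299640990 = 3192303322780$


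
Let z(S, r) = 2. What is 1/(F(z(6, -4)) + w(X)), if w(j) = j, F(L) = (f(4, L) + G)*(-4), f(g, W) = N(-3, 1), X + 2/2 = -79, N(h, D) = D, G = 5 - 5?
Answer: -1/84 ≈ -0.011905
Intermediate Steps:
G = 0
X = -80 (X = -1 - 79 = -80)
f(g, W) = 1
F(L) = -4 (F(L) = (1 + 0)*(-4) = 1*(-4) = -4)
1/(F(z(6, -4)) + w(X)) = 1/(-4 - 80) = 1/(-84) = -1/84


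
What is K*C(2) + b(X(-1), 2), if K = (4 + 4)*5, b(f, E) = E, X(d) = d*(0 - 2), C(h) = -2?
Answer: -78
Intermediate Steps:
X(d) = -2*d (X(d) = d*(-2) = -2*d)
K = 40 (K = 8*5 = 40)
K*C(2) + b(X(-1), 2) = 40*(-2) + 2 = -80 + 2 = -78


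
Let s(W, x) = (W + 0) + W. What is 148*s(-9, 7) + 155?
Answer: -2509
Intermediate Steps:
s(W, x) = 2*W (s(W, x) = W + W = 2*W)
148*s(-9, 7) + 155 = 148*(2*(-9)) + 155 = 148*(-18) + 155 = -2664 + 155 = -2509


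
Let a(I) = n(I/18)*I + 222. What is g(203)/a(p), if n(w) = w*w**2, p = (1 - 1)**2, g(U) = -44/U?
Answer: -22/22533 ≈ -0.00097635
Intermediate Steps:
p = 0 (p = 0**2 = 0)
n(w) = w**3
a(I) = 222 + I**4/5832 (a(I) = (I/18)**3*I + 222 = (I**3/5832)*I + 222 = I**4/5832 + 222 = 222 + I**4/5832)
g(203)/a(p) = (-44/203)/(222 + (1/5832)*0**4) = (-44*1/203)/(222 + (1/5832)*0) = -44/(203*(222 + 0)) = -44/203/222 = -44/203*1/222 = -22/22533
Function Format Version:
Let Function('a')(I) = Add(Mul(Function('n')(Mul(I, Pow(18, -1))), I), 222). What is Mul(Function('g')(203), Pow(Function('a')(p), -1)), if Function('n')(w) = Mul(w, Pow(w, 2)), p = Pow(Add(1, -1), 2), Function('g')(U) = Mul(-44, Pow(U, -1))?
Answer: Rational(-22, 22533) ≈ -0.00097635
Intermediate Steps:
p = 0 (p = Pow(0, 2) = 0)
Function('n')(w) = Pow(w, 3)
Function('a')(I) = Add(222, Mul(Rational(1, 5832), Pow(I, 4))) (Function('a')(I) = Add(Mul(Pow(Mul(I, Pow(18, -1)), 3), I), 222) = Add(Mul(Pow(Mul(I, Rational(1, 18)), 3), I), 222) = Add(Mul(Pow(Mul(Rational(1, 18), I), 3), I), 222) = Add(Mul(Mul(Rational(1, 5832), Pow(I, 3)), I), 222) = Add(Mul(Rational(1, 5832), Pow(I, 4)), 222) = Add(222, Mul(Rational(1, 5832), Pow(I, 4))))
Mul(Function('g')(203), Pow(Function('a')(p), -1)) = Mul(Mul(-44, Pow(203, -1)), Pow(Add(222, Mul(Rational(1, 5832), Pow(0, 4))), -1)) = Mul(Mul(-44, Rational(1, 203)), Pow(Add(222, Mul(Rational(1, 5832), 0)), -1)) = Mul(Rational(-44, 203), Pow(Add(222, 0), -1)) = Mul(Rational(-44, 203), Pow(222, -1)) = Mul(Rational(-44, 203), Rational(1, 222)) = Rational(-22, 22533)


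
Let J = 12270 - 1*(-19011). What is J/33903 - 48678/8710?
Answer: -229645454/49215855 ≈ -4.6661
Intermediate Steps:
J = 31281 (J = 12270 + 19011 = 31281)
J/33903 - 48678/8710 = 31281/33903 - 48678/8710 = 31281*(1/33903) - 48678*1/8710 = 10427/11301 - 24339/4355 = -229645454/49215855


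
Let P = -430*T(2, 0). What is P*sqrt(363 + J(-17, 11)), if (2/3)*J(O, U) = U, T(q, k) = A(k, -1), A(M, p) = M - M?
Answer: 0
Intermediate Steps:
A(M, p) = 0
T(q, k) = 0
J(O, U) = 3*U/2
P = 0 (P = -430*0 = 0)
P*sqrt(363 + J(-17, 11)) = 0*sqrt(363 + (3/2)*11) = 0*sqrt(363 + 33/2) = 0*sqrt(759/2) = 0*(sqrt(1518)/2) = 0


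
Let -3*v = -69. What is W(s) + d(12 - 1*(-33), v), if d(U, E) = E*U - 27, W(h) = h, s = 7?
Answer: 1015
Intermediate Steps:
v = 23 (v = -1/3*(-69) = 23)
d(U, E) = -27 + E*U
W(s) + d(12 - 1*(-33), v) = 7 + (-27 + 23*(12 - 1*(-33))) = 7 + (-27 + 23*(12 + 33)) = 7 + (-27 + 23*45) = 7 + (-27 + 1035) = 7 + 1008 = 1015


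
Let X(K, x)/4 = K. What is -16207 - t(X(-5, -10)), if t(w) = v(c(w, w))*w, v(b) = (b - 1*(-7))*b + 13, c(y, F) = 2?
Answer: -15587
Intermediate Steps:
X(K, x) = 4*K
v(b) = 13 + b*(7 + b) (v(b) = (b + 7)*b + 13 = (7 + b)*b + 13 = b*(7 + b) + 13 = 13 + b*(7 + b))
t(w) = 31*w (t(w) = (13 + 2**2 + 7*2)*w = (13 + 4 + 14)*w = 31*w)
-16207 - t(X(-5, -10)) = -16207 - 31*4*(-5) = -16207 - 31*(-20) = -16207 - 1*(-620) = -16207 + 620 = -15587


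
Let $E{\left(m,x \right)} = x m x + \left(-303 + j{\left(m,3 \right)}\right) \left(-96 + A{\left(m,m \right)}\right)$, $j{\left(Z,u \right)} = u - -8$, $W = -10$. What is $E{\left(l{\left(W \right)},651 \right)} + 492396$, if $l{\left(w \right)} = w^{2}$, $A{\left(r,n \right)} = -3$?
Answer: $42901404$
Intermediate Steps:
$j{\left(Z,u \right)} = 8 + u$ ($j{\left(Z,u \right)} = u + 8 = 8 + u$)
$E{\left(m,x \right)} = 28908 + m x^{2}$ ($E{\left(m,x \right)} = x m x + \left(-303 + \left(8 + 3\right)\right) \left(-96 - 3\right) = m x x + \left(-303 + 11\right) \left(-99\right) = m x^{2} - -28908 = m x^{2} + 28908 = 28908 + m x^{2}$)
$E{\left(l{\left(W \right)},651 \right)} + 492396 = \left(28908 + \left(-10\right)^{2} \cdot 651^{2}\right) + 492396 = \left(28908 + 100 \cdot 423801\right) + 492396 = \left(28908 + 42380100\right) + 492396 = 42409008 + 492396 = 42901404$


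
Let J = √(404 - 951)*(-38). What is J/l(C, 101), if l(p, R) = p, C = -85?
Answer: 38*I*√547/85 ≈ 10.456*I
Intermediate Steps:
J = -38*I*√547 (J = √(-547)*(-38) = (I*√547)*(-38) = -38*I*√547 ≈ -888.75*I)
J/l(C, 101) = -38*I*√547/(-85) = -38*I*√547*(-1/85) = 38*I*√547/85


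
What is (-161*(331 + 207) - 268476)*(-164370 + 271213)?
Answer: -37939308242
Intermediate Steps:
(-161*(331 + 207) - 268476)*(-164370 + 271213) = (-161*538 - 268476)*106843 = (-86618 - 268476)*106843 = -355094*106843 = -37939308242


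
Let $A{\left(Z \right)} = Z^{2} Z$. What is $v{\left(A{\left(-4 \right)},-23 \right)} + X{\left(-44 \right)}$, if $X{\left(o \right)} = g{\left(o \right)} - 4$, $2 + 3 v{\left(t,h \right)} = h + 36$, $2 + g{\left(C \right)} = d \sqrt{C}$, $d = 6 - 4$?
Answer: $- \frac{7}{3} + 4 i \sqrt{11} \approx -2.3333 + 13.266 i$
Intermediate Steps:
$d = 2$ ($d = 6 - 4 = 2$)
$A{\left(Z \right)} = Z^{3}$
$g{\left(C \right)} = -2 + 2 \sqrt{C}$
$v{\left(t,h \right)} = \frac{34}{3} + \frac{h}{3}$ ($v{\left(t,h \right)} = - \frac{2}{3} + \frac{h + 36}{3} = - \frac{2}{3} + \frac{36 + h}{3} = - \frac{2}{3} + \left(12 + \frac{h}{3}\right) = \frac{34}{3} + \frac{h}{3}$)
$X{\left(o \right)} = -6 + 2 \sqrt{o}$ ($X{\left(o \right)} = \left(-2 + 2 \sqrt{o}\right) - 4 = -6 + 2 \sqrt{o}$)
$v{\left(A{\left(-4 \right)},-23 \right)} + X{\left(-44 \right)} = \left(\frac{34}{3} + \frac{1}{3} \left(-23\right)\right) - \left(6 - 2 \sqrt{-44}\right) = \left(\frac{34}{3} - \frac{23}{3}\right) - \left(6 - 2 \cdot 2 i \sqrt{11}\right) = \frac{11}{3} - \left(6 - 4 i \sqrt{11}\right) = - \frac{7}{3} + 4 i \sqrt{11}$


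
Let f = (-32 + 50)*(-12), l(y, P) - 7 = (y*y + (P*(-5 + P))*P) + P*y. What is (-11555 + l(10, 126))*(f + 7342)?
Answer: 13616417808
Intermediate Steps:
l(y, P) = 7 + y² + P*y + P²*(-5 + P) (l(y, P) = 7 + ((y*y + (P*(-5 + P))*P) + P*y) = 7 + ((y² + P²*(-5 + P)) + P*y) = 7 + (y² + P*y + P²*(-5 + P)) = 7 + y² + P*y + P²*(-5 + P))
f = -216 (f = 18*(-12) = -216)
(-11555 + l(10, 126))*(f + 7342) = (-11555 + (7 + 126³ + 10² - 5*126² + 126*10))*(-216 + 7342) = (-11555 + (7 + 2000376 + 100 - 5*15876 + 1260))*7126 = (-11555 + (7 + 2000376 + 100 - 79380 + 1260))*7126 = (-11555 + 1922363)*7126 = 1910808*7126 = 13616417808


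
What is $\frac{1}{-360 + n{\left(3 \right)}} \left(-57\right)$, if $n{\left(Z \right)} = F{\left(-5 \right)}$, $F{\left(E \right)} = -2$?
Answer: $\frac{57}{362} \approx 0.15746$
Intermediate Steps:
$n{\left(Z \right)} = -2$
$\frac{1}{-360 + n{\left(3 \right)}} \left(-57\right) = \frac{1}{-360 - 2} \left(-57\right) = \frac{1}{-362} \left(-57\right) = \left(- \frac{1}{362}\right) \left(-57\right) = \frac{57}{362}$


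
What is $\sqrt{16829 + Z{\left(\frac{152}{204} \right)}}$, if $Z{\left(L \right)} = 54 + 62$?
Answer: $\sqrt{16945} \approx 130.17$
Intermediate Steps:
$Z{\left(L \right)} = 116$
$\sqrt{16829 + Z{\left(\frac{152}{204} \right)}} = \sqrt{16829 + 116} = \sqrt{16945}$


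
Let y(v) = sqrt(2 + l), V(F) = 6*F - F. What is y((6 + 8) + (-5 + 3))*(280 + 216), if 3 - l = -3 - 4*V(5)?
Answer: 2976*sqrt(3) ≈ 5154.6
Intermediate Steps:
V(F) = 5*F
l = 106 (l = 3 - (-3 - 20*5) = 3 - (-3 - 4*25) = 3 - (-3 - 100) = 3 - 1*(-103) = 3 + 103 = 106)
y(v) = 6*sqrt(3) (y(v) = sqrt(2 + 106) = sqrt(108) = 6*sqrt(3))
y((6 + 8) + (-5 + 3))*(280 + 216) = (6*sqrt(3))*(280 + 216) = (6*sqrt(3))*496 = 2976*sqrt(3)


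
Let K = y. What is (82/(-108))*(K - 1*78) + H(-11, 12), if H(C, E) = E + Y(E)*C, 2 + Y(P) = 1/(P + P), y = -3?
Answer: 2281/24 ≈ 95.042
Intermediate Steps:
K = -3
Y(P) = -2 + 1/(2*P) (Y(P) = -2 + 1/(P + P) = -2 + 1/(2*P))
H(C, E) = E + C*(-2 + 1/(2*E)) (H(C, E) = E + (-2 + 1/(2*E))*C = E + C*(-2 + 1/(2*E)))
(82/(-108))*(K - 1*78) + H(-11, 12) = (82/(-108))*(-3 - 1*78) + (12 - 2*(-11) + (½)*(-11)/12) = (82*(-1/108))*(-3 - 78) + (12 + 22 + (½)*(-11)*(1/12)) = -41/54*(-81) + (12 + 22 - 11/24) = 123/2 + 805/24 = 2281/24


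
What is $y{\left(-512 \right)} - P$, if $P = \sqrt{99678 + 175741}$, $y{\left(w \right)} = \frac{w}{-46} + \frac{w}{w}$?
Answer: $\frac{279}{23} - \sqrt{275419} \approx -512.67$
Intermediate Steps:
$y{\left(w \right)} = 1 - \frac{w}{46}$ ($y{\left(w \right)} = w \left(- \frac{1}{46}\right) + 1 = - \frac{w}{46} + 1 = 1 - \frac{w}{46}$)
$P = \sqrt{275419} \approx 524.8$
$y{\left(-512 \right)} - P = \left(1 - - \frac{256}{23}\right) - \sqrt{275419} = \left(1 + \frac{256}{23}\right) - \sqrt{275419} = \frac{279}{23} - \sqrt{275419}$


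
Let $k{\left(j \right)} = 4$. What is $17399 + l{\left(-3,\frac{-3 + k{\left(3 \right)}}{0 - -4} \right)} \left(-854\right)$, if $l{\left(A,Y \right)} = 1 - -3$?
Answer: $13983$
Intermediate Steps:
$l{\left(A,Y \right)} = 4$ ($l{\left(A,Y \right)} = 1 + 3 = 4$)
$17399 + l{\left(-3,\frac{-3 + k{\left(3 \right)}}{0 - -4} \right)} \left(-854\right) = 17399 + 4 \left(-854\right) = 17399 - 3416 = 13983$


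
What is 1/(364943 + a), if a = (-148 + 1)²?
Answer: 1/386552 ≈ 2.5870e-6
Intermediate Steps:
a = 21609 (a = (-147)² = 21609)
1/(364943 + a) = 1/(364943 + 21609) = 1/386552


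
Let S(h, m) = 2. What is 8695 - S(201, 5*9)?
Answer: 8693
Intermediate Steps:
8695 - S(201, 5*9) = 8695 - 1*2 = 8695 - 2 = 8693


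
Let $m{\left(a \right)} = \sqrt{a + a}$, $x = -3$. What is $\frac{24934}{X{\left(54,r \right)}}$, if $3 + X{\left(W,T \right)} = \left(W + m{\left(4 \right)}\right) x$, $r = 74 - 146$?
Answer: $- \frac{195910}{1293} + \frac{7124 \sqrt{2}}{1293} \approx -143.72$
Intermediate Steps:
$m{\left(a \right)} = \sqrt{2} \sqrt{a}$ ($m{\left(a \right)} = \sqrt{2 a} = \sqrt{2} \sqrt{a}$)
$r = -72$ ($r = 74 - 146 = -72$)
$X{\left(W,T \right)} = -3 - 6 \sqrt{2} - 3 W$ ($X{\left(W,T \right)} = -3 + \left(W + \sqrt{2} \sqrt{4}\right) \left(-3\right) = -3 + \left(W + \sqrt{2} \cdot 2\right) \left(-3\right) = -3 + \left(W + 2 \sqrt{2}\right) \left(-3\right) = -3 - \left(3 W + 6 \sqrt{2}\right) = -3 - 6 \sqrt{2} - 3 W$)
$\frac{24934}{X{\left(54,r \right)}} = \frac{24934}{-3 - 6 \sqrt{2} - 162} = \frac{24934}{-165 - 6 \sqrt{2}}$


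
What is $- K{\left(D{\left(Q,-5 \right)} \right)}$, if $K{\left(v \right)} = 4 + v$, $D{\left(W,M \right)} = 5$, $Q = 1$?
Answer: $-9$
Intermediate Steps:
$- K{\left(D{\left(Q,-5 \right)} \right)} = - (4 + 5) = \left(-1\right) 9 = -9$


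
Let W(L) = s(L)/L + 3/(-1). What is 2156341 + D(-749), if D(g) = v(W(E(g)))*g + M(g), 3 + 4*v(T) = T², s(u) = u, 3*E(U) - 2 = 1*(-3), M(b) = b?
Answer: 8621619/4 ≈ 2.1554e+6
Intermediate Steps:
E(U) = -⅓ (E(U) = ⅔ + (1*(-3))/3 = ⅔ + (⅓)*(-3) = ⅔ - 1 = -⅓)
W(L) = -2 (W(L) = L/L + 3/(-1) = 1 + 3*(-1) = 1 - 3 = -2)
v(T) = -¾ + T²/4
D(g) = 5*g/4 (D(g) = (-¾ + (¼)*(-2)²)*g + g = (-¾ + (¼)*4)*g + g = (-¾ + 1)*g + g = g/4 + g = 5*g/4)
2156341 + D(-749) = 2156341 + (5/4)*(-749) = 2156341 - 3745/4 = 8621619/4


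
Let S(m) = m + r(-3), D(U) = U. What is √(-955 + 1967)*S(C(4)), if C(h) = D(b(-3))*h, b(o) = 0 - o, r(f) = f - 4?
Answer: 10*√253 ≈ 159.06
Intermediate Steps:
r(f) = -4 + f
b(o) = -o
C(h) = 3*h (C(h) = (-1*(-3))*h = 3*h)
S(m) = -7 + m (S(m) = m + (-4 - 3) = m - 7 = -7 + m)
√(-955 + 1967)*S(C(4)) = √(-955 + 1967)*(-7 + 3*4) = √1012*(-7 + 12) = (2*√253)*5 = 10*√253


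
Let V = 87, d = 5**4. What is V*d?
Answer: 54375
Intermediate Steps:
d = 625
V*d = 87*625 = 54375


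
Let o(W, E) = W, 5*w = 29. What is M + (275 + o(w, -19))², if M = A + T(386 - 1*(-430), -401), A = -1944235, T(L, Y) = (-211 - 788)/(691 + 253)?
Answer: -44023143071/23600 ≈ -1.8654e+6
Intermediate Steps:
w = 29/5 (w = (⅕)*29 = 29/5 ≈ 5.8000)
T(L, Y) = -999/944
M = -1835358839/944 (M = -1944235 - 999/944 = -1835358839/944 ≈ -1.9442e+6)
M + (275 + o(w, -19))² = -1835358839/944 + (275 + 29/5)² = -1835358839/944 + (1404/5)² = -1835358839/944 + 1971216/25 = -44023143071/23600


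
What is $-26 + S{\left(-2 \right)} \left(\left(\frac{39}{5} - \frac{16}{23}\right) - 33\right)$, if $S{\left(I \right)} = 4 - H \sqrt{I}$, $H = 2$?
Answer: $- \frac{14902}{115} + \frac{5956 i \sqrt{2}}{115} \approx -129.58 + 73.244 i$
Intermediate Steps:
$S{\left(I \right)} = 4 - 2 \sqrt{I}$
$-26 + S{\left(-2 \right)} \left(\left(\frac{39}{5} - \frac{16}{23}\right) - 33\right) = -26 + \left(4 - 2 \sqrt{-2}\right) \left(\left(\frac{39}{5} - \frac{16}{23}\right) - 33\right) = -26 + \left(4 - 2 i \sqrt{2}\right) \left(\left(39 \cdot \frac{1}{5} - \frac{16}{23}\right) - 33\right) = -26 + \left(4 - 2 i \sqrt{2}\right) \left(\left(\frac{39}{5} - \frac{16}{23}\right) - 33\right) = -26 + \left(4 - 2 i \sqrt{2}\right) \left(\frac{817}{115} - 33\right) = -26 + \left(4 - 2 i \sqrt{2}\right) \left(- \frac{2978}{115}\right) = -26 - \left(\frac{11912}{115} - \frac{5956 i \sqrt{2}}{115}\right) = - \frac{14902}{115} + \frac{5956 i \sqrt{2}}{115}$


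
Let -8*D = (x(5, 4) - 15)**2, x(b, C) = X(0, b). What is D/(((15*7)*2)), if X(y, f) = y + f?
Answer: -5/84 ≈ -0.059524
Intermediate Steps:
X(y, f) = f + y
x(b, C) = b (x(b, C) = b + 0 = b)
D = -25/2 (D = -(5 - 15)**2/8 = -1/8*(-10)**2 = -1/8*100 = -25/2 ≈ -12.500)
D/(((15*7)*2)) = -25/(2*((15*7)*2)) = -25/(2*(105*2)) = -25/2/210 = -25/2*1/210 = -5/84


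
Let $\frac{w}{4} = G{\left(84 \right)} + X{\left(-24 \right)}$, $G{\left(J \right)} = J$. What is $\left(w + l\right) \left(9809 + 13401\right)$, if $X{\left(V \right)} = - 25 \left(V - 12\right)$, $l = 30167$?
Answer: $791530630$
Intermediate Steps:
$X{\left(V \right)} = 300 - 25 V$ ($X{\left(V \right)} = - 25 \left(-12 + V\right) = 300 - 25 V$)
$w = 3936$ ($w = 4 \left(84 + \left(300 - -600\right)\right) = 4 \left(84 + \left(300 + 600\right)\right) = 4 \left(84 + 900\right) = 4 \cdot 984 = 3936$)
$\left(w + l\right) \left(9809 + 13401\right) = \left(3936 + 30167\right) \left(9809 + 13401\right) = 34103 \cdot 23210 = 791530630$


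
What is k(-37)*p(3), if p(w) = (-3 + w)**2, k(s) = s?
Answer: 0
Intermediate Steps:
k(-37)*p(3) = -37*(-3 + 3)**2 = -37*0**2 = -37*0 = 0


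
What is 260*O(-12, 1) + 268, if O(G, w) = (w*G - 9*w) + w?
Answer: -4932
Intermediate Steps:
O(G, w) = -8*w + G*w (O(G, w) = (G*w - 9*w) + w = (-9*w + G*w) + w = -8*w + G*w)
260*O(-12, 1) + 268 = 260*(1*(-8 - 12)) + 268 = 260*(1*(-20)) + 268 = 260*(-20) + 268 = -5200 + 268 = -4932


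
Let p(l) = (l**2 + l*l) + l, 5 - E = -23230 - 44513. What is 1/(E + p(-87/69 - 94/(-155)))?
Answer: 12709225/861027143933 ≈ 1.4761e-5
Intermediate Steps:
E = 67748 (E = 5 - (-23230 - 44513) = 5 - 1*(-67743) = 5 + 67743 = 67748)
p(l) = l + 2*l**2 (p(l) = (l**2 + l**2) + l = 2*l**2 + l = l + 2*l**2)
1/(E + p(-87/69 - 94/(-155))) = 1/(67748 + (-87/69 - 94/(-155))*(1 + 2*(-87/69 - 94/(-155)))) = 1/(67748 + (-87*1/69 - 94*(-1/155))*(1 + 2*(-87*1/69 - 94*(-1/155)))) = 1/(67748 + (-29/23 + 94/155)*(1 + 2*(-29/23 + 94/155))) = 1/(67748 - 2333*(1 + 2*(-2333/3565))/3565) = 1/(67748 - 2333*(1 - 4666/3565)/3565) = 1/(67748 - 2333/3565*(-1101/3565)) = 1/(67748 + 2568633/12709225) = 1/(861027143933/12709225) = 12709225/861027143933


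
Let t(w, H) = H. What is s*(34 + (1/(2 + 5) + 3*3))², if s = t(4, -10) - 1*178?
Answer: -17146352/49 ≈ -3.4993e+5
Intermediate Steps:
s = -188 (s = -10 - 1*178 = -10 - 178 = -188)
s*(34 + (1/(2 + 5) + 3*3))² = -188*(34 + (1/(2 + 5) + 3*3))² = -188*(34 + (1/7 + 9))² = -188*(34 + (⅐ + 9))² = -188*(34 + 64/7)² = -188*(302/7)² = -188*91204/49 = -17146352/49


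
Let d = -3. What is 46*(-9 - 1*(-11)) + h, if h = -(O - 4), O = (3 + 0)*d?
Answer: 105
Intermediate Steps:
O = -9 (O = (3 + 0)*(-3) = 3*(-3) = -9)
h = 13 (h = -(-9 - 4) = -1*(-13) = 13)
46*(-9 - 1*(-11)) + h = 46*(-9 - 1*(-11)) + 13 = 46*(-9 + 11) + 13 = 46*2 + 13 = 92 + 13 = 105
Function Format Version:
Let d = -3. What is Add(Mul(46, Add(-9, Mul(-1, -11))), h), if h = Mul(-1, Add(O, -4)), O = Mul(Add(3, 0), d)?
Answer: 105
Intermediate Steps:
O = -9 (O = Mul(Add(3, 0), -3) = Mul(3, -3) = -9)
h = 13 (h = Mul(-1, Add(-9, -4)) = Mul(-1, -13) = 13)
Add(Mul(46, Add(-9, Mul(-1, -11))), h) = Add(Mul(46, Add(-9, Mul(-1, -11))), 13) = Add(Mul(46, Add(-9, 11)), 13) = Add(Mul(46, 2), 13) = Add(92, 13) = 105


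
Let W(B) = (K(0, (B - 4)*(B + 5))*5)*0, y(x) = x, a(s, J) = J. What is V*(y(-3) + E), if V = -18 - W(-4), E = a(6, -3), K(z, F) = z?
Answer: 108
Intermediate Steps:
E = -3
W(B) = 0 (W(B) = (0*5)*0 = 0*0 = 0)
V = -18 (V = -18 - 1*0 = -18 + 0 = -18)
V*(y(-3) + E) = -18*(-3 - 3) = -18*(-6) = 108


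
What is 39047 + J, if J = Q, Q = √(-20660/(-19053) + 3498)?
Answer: 39047 + √141136270318/6351 ≈ 39106.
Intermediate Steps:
Q = √141136270318/6351 (Q = √(-20660*(-1/19053) + 3498) = √(20660/19053 + 3498) = √(66668054/19053) = √141136270318/6351 ≈ 59.153)
J = √141136270318/6351 ≈ 59.153
39047 + J = 39047 + √141136270318/6351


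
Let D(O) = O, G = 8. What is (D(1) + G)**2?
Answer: 81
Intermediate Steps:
(D(1) + G)**2 = (1 + 8)**2 = 9**2 = 81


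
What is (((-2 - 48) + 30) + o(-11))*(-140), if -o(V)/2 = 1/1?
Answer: 3080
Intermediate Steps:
o(V) = -2 (o(V) = -2/1 = -2*1 = -2)
(((-2 - 48) + 30) + o(-11))*(-140) = (((-2 - 48) + 30) - 2)*(-140) = ((-50 + 30) - 2)*(-140) = (-20 - 2)*(-140) = -22*(-140) = 3080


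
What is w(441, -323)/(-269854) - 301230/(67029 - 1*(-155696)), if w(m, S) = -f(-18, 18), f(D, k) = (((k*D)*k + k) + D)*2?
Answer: -8388598482/6010323215 ≈ -1.3957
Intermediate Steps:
f(D, k) = 2*D + 2*k + 2*D*k² (f(D, k) = (((D*k)*k + k) + D)*2 = ((D*k² + k) + D)*2 = ((k + D*k²) + D)*2 = (D + k + D*k²)*2 = 2*D + 2*k + 2*D*k²)
w(m, S) = 11664 (w(m, S) = -(2*(-18) + 2*18 + 2*(-18)*18²) = -(-36 + 36 + 2*(-18)*324) = -(-36 + 36 - 11664) = -1*(-11664) = 11664)
w(441, -323)/(-269854) - 301230/(67029 - 1*(-155696)) = 11664/(-269854) - 301230/(67029 - 1*(-155696)) = 11664*(-1/269854) - 301230/(67029 + 155696) = -5832/134927 - 301230/222725 = -5832/134927 - 301230*1/222725 = -5832/134927 - 60246/44545 = -8388598482/6010323215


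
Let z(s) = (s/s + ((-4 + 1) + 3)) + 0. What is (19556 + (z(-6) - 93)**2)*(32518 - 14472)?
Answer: 505648920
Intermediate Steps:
z(s) = 1 (z(s) = (1 + (-3 + 3)) + 0 = (1 + 0) + 0 = 1 + 0 = 1)
(19556 + (z(-6) - 93)**2)*(32518 - 14472) = (19556 + (1 - 93)**2)*(32518 - 14472) = (19556 + (-92)**2)*18046 = (19556 + 8464)*18046 = 28020*18046 = 505648920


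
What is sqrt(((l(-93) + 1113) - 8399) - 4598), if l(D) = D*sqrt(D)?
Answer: sqrt(-11884 - 93*I*sqrt(93)) ≈ 4.1106 - 109.09*I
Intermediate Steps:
l(D) = D**(3/2)
sqrt(((l(-93) + 1113) - 8399) - 4598) = sqrt((((-93)**(3/2) + 1113) - 8399) - 4598) = sqrt(((-93*I*sqrt(93) + 1113) - 8399) - 4598) = sqrt(((1113 - 93*I*sqrt(93)) - 8399) - 4598) = sqrt((-7286 - 93*I*sqrt(93)) - 4598) = sqrt(-11884 - 93*I*sqrt(93))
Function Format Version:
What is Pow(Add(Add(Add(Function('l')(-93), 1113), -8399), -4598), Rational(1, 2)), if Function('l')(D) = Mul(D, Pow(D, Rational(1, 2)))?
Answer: Pow(Add(-11884, Mul(-93, I, Pow(93, Rational(1, 2)))), Rational(1, 2)) ≈ Add(4.1106, Mul(-109.09, I))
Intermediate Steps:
Function('l')(D) = Pow(D, Rational(3, 2))
Pow(Add(Add(Add(Function('l')(-93), 1113), -8399), -4598), Rational(1, 2)) = Pow(Add(Add(Add(Pow(-93, Rational(3, 2)), 1113), -8399), -4598), Rational(1, 2)) = Pow(Add(Add(Add(Mul(-93, I, Pow(93, Rational(1, 2))), 1113), -8399), -4598), Rational(1, 2)) = Pow(Add(Add(Add(1113, Mul(-93, I, Pow(93, Rational(1, 2)))), -8399), -4598), Rational(1, 2)) = Pow(Add(Add(-7286, Mul(-93, I, Pow(93, Rational(1, 2)))), -4598), Rational(1, 2)) = Pow(Add(-11884, Mul(-93, I, Pow(93, Rational(1, 2)))), Rational(1, 2))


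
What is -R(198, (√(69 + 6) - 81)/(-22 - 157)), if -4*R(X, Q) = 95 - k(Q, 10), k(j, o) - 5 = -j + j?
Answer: 45/2 ≈ 22.500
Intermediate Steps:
k(j, o) = 5 (k(j, o) = 5 + (-j + j) = 5 + 0 = 5)
R(X, Q) = -45/2 (R(X, Q) = -(95 - 1*5)/4 = -(95 - 5)/4 = -¼*90 = -45/2)
-R(198, (√(69 + 6) - 81)/(-22 - 157)) = -1*(-45/2) = 45/2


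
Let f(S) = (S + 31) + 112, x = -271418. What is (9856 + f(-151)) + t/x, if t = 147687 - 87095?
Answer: 190918848/19387 ≈ 9847.8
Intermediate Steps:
t = 60592
f(S) = 143 + S (f(S) = (31 + S) + 112 = 143 + S)
(9856 + f(-151)) + t/x = (9856 + (143 - 151)) + 60592/(-271418) = (9856 - 8) + 60592*(-1/271418) = 9848 - 4328/19387 = 190918848/19387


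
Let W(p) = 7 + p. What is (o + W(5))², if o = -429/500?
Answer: 31036041/250000 ≈ 124.14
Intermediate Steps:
o = -429/500 (o = -429*1/500 = -429/500 ≈ -0.85800)
(o + W(5))² = (-429/500 + (7 + 5))² = (-429/500 + 12)² = (5571/500)² = 31036041/250000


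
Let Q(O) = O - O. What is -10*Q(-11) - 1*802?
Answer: -802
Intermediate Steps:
Q(O) = 0
-10*Q(-11) - 1*802 = -10*0 - 1*802 = 0 - 802 = -802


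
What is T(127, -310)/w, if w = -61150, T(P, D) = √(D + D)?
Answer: -I*√155/30575 ≈ -0.00040719*I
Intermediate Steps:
T(P, D) = √2*√D (T(P, D) = √(2*D) = √2*√D)
T(127, -310)/w = (√2*√(-310))/(-61150) = (√2*(I*√310))*(-1/61150) = (2*I*√155)*(-1/61150) = -I*√155/30575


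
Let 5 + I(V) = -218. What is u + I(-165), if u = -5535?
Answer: -5758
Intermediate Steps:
I(V) = -223 (I(V) = -5 - 218 = -223)
u + I(-165) = -5535 - 223 = -5758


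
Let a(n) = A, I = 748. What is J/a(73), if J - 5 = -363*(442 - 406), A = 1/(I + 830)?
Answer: -20613414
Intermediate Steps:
A = 1/1578 (A = 1/(748 + 830) = 1/1578 ≈ 0.00063371)
a(n) = 1/1578
J = -13063 (J = 5 - 363*(442 - 406) = 5 - 363*36 = 5 - 13068 = -13063)
J/a(73) = -13063/1/1578 = -13063*1578 = -20613414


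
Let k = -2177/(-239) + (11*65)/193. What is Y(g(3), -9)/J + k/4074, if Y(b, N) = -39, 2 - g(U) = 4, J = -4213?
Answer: 4909505660/395856424887 ≈ 0.012402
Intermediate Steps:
g(U) = -2 (g(U) = 2 - 1*4 = 2 - 4 = -2)
k = 591046/46127 (k = -2177*(-1/239) + 715*(1/193) = 2177/239 + 715/193 = 591046/46127 ≈ 12.813)
Y(g(3), -9)/J + k/4074 = -39/(-4213) + (591046/46127)/4074 = -39*(-1/4213) + (591046/46127)*(1/4074) = 39/4213 + 295523/93960699 = 4909505660/395856424887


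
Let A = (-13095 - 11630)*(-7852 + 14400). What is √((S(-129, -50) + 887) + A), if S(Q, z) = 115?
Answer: I*√161898298 ≈ 12724.0*I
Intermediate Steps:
A = -161899300 (A = -24725*6548 = -161899300)
√((S(-129, -50) + 887) + A) = √((115 + 887) - 161899300) = √(1002 - 161899300) = √(-161898298) = I*√161898298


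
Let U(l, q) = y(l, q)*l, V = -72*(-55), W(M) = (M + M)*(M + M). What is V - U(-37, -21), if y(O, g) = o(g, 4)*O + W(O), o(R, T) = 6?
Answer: 198358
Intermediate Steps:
W(M) = 4*M² (W(M) = (2*M)*(2*M) = 4*M²)
y(O, g) = 4*O² + 6*O (y(O, g) = 6*O + 4*O² = 4*O² + 6*O)
V = 3960
U(l, q) = 2*l²*(3 + 2*l) (U(l, q) = (2*l*(3 + 2*l))*l = 2*l²*(3 + 2*l))
V - U(-37, -21) = 3960 - (-37)²*(6 + 4*(-37)) = 3960 - 1369*(6 - 148) = 3960 - 1369*(-142) = 3960 - 1*(-194398) = 3960 + 194398 = 198358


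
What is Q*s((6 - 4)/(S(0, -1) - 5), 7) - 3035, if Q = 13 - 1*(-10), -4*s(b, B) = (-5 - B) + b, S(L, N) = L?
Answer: -29637/10 ≈ -2963.7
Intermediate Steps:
s(b, B) = 5/4 - b/4 + B/4 (s(b, B) = -((-5 - B) + b)/4 = -(-5 + b - B)/4 = 5/4 - b/4 + B/4)
Q = 23 (Q = 13 + 10 = 23)
Q*s((6 - 4)/(S(0, -1) - 5), 7) - 3035 = 23*(5/4 - (6 - 4)/(4*(0 - 5)) + (¼)*7) - 3035 = 23*(5/4 - 1/(2*(-5)) + 7/4) - 3035 = 23*(5/4 - (-1)/(2*5) + 7/4) - 3035 = 23*(5/4 - ¼*(-⅖) + 7/4) - 3035 = 23*(5/4 + ⅒ + 7/4) - 3035 = 23*(31/10) - 3035 = 713/10 - 3035 = -29637/10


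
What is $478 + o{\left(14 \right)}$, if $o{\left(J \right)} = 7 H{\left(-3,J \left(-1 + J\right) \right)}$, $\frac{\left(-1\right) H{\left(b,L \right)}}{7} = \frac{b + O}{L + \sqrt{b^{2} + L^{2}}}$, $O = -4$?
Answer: $- \frac{58124}{9} + \frac{343 \sqrt{33133}}{9} \approx 478.94$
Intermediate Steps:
$H{\left(b,L \right)} = - \frac{7 \left(-4 + b\right)}{L + \sqrt{L^{2} + b^{2}}}$ ($H{\left(b,L \right)} = - 7 \frac{b - 4}{L + \sqrt{b^{2} + L^{2}}} = - 7 \frac{-4 + b}{L + \sqrt{L^{2} + b^{2}}} = - \frac{7 \left(-4 + b\right)}{L + \sqrt{L^{2} + b^{2}}}$)
$o{\left(J \right)} = \frac{343}{\sqrt{9 + J^{2} \left(-1 + J\right)^{2}} + J \left(-1 + J\right)}$ ($o{\left(J \right)} = 7 \frac{7 \left(4 - -3\right)}{J \left(-1 + J\right) + \sqrt{\left(J \left(-1 + J\right)\right)^{2} + \left(-3\right)^{2}}} = 7 \frac{7 \left(4 + 3\right)}{J \left(-1 + J\right) + \sqrt{J^{2} \left(-1 + J\right)^{2} + 9}} = 7 \cdot 7 \frac{1}{J \left(-1 + J\right) + \sqrt{9 + J^{2} \left(-1 + J\right)^{2}}} \cdot 7 = 7 \cdot 7 \frac{1}{\sqrt{9 + J^{2} \left(-1 + J\right)^{2}} + J \left(-1 + J\right)} 7 = 7 \frac{49}{\sqrt{9 + J^{2} \left(-1 + J\right)^{2}} + J \left(-1 + J\right)} = \frac{343}{\sqrt{9 + J^{2} \left(-1 + J\right)^{2}} + J \left(-1 + J\right)}$)
$478 + o{\left(14 \right)} = 478 + \frac{343}{\sqrt{9 + 14^{2} \left(-1 + 14\right)^{2}} + 14 \left(-1 + 14\right)} = 478 + \frac{343}{\sqrt{9 + 196 \cdot 13^{2}} + 14 \cdot 13} = 478 + \frac{343}{\sqrt{9 + 196 \cdot 169} + 182} = 478 + \frac{343}{\sqrt{9 + 33124} + 182} = 478 + \frac{343}{\sqrt{33133} + 182} = 478 + \frac{343}{182 + \sqrt{33133}}$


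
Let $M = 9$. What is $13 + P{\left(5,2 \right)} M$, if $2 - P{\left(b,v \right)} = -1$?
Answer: $40$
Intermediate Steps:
$P{\left(b,v \right)} = 3$ ($P{\left(b,v \right)} = 2 - -1 = 2 + 1 = 3$)
$13 + P{\left(5,2 \right)} M = 13 + 3 \cdot 9 = 13 + 27 = 40$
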